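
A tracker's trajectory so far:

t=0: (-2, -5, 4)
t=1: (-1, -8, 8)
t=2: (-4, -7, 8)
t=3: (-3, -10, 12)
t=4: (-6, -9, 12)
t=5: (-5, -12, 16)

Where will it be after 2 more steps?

(-7, -14, 20)

Step-to-step displacements: (+1, -3, +4), (-3, +1, +0), (+1, -3, +4), (-3, +1, +0), (+1, -3, +4) — a repeating cycle of length 2.
step 6: apply (-3, +1, +0) → (-8, -11, 16)
step 7: apply (+1, -3, +4) → (-7, -14, 20)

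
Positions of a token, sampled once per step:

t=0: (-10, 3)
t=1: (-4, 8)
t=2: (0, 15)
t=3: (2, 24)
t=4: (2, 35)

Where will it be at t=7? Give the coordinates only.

(-10, 80)

First differences are (+6, +5), (+4, +7), (+2, +9), (+0, +11); their common second difference is (-2, +2) (constant acceleration).
step 5: (2, 35) + (-2, +13) → (0, 48)
step 6: (0, 48) + (-4, +15) → (-4, 63)
step 7: (-4, 63) + (-6, +17) → (-10, 80)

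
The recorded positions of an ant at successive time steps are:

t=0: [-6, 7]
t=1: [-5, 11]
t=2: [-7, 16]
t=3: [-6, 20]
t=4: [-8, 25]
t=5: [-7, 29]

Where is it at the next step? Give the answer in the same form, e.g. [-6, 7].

[-9, 34]

Differencing gives [+1, +4], [-2, +5], [+1, +4], [-2, +5], [+1, +4]. This is the pattern [+1, +4], [-2, +5] repeated.
step 6: apply [-2, +5] → [-9, 34]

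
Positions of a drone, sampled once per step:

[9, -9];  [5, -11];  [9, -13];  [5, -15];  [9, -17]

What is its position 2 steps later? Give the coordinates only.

[9, -21]

The first coordinate repeats the cycle [9, 5] with period 2; step 6 mod 2 = 0, giving 9.
The second coordinate changes by -2 each step, so at step 6 it is -9 + 6·(-2) = -21.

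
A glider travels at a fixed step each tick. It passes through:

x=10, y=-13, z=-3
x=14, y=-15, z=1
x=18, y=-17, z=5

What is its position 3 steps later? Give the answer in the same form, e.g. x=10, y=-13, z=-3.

x=30, y=-23, z=17

Each step adds (+4,-2,+4) to the position.
step 3: x=18, y=-17, z=5 + (+4,-2,+4) → x=22, y=-19, z=9
step 4: x=22, y=-19, z=9 + (+4,-2,+4) → x=26, y=-21, z=13
step 5: x=26, y=-21, z=13 + (+4,-2,+4) → x=30, y=-23, z=17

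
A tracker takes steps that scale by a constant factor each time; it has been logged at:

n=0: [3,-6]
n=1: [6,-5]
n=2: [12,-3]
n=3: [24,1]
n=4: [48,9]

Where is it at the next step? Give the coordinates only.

Consecutive displacements [+3,+1], [+6,+2], [+12,+4], [+24,+8] scale by a factor of 2 each step.
step 5: [48,9] + [+48,+16] → [96,25]

[96,25]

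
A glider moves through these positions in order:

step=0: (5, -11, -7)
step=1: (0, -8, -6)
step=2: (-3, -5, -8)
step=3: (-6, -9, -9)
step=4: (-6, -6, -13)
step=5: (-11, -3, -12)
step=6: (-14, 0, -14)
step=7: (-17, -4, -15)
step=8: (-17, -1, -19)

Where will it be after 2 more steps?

Differencing gives (-5, +3, +1), (-3, +3, -2), (-3, -4, -1), (+0, +3, -4), (-5, +3, +1), (-3, +3, -2), (-3, -4, -1), (+0, +3, -4). This is the pattern (-5, +3, +1), (-3, +3, -2), (-3, -4, -1), (+0, +3, -4) repeated.
step 9: apply (-5, +3, +1) → (-22, 2, -18)
step 10: apply (-3, +3, -2) → (-25, 5, -20)

(-25, 5, -20)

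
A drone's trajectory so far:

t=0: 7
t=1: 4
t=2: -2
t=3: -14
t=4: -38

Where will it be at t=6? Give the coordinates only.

The jumps are -3, -6, -12, -24 — a geometric progression with ratio 2.
step 5: -38 − 48 → -86
step 6: -86 − 96 → -182

-182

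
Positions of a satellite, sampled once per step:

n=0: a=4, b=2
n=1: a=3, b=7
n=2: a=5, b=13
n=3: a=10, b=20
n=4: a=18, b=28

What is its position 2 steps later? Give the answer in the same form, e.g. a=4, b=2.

a=43, b=47

Successive displacements: (-1, +5), (+2, +6), (+5, +7), (+8, +8) — each changes by (+3, +1).
step 5: a=18, b=28 + (+11, +9) → a=29, b=37
step 6: a=29, b=37 + (+14, +10) → a=43, b=47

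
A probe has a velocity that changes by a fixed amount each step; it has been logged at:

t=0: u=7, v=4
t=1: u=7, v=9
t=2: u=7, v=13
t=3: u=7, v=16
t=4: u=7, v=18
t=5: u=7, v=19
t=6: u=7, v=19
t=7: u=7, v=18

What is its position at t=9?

Successive displacements: (+0, +5), (+0, +4), (+0, +3), (+0, +2), (+0, +1), (+0, +0), (+0, -1) — each changes by (+0, -1).
step 8: u=7, v=18 + (+0, -2) → u=7, v=16
step 9: u=7, v=16 + (+0, -3) → u=7, v=13

u=7, v=13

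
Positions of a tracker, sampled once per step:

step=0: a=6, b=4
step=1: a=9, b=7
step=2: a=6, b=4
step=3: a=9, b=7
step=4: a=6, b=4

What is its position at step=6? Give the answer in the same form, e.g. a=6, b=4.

Consecutive displacements (+3, +3), (-3, -3), (+3, +3), (-3, -3) scale by a factor of -1 each step.
step 5: a=6, b=4 + (+3, +3) → a=9, b=7
step 6: a=9, b=7 + (-3, -3) → a=6, b=4

a=6, b=4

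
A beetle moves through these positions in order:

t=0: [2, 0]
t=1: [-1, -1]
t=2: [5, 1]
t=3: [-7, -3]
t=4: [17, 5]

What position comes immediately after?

[-31, -11]

Consecutive displacements [-3, -1], [+6, +2], [-12, -4], [+24, +8] scale by a factor of -2 each step.
step 5: [17, 5] + [-48, -16] → [-31, -11]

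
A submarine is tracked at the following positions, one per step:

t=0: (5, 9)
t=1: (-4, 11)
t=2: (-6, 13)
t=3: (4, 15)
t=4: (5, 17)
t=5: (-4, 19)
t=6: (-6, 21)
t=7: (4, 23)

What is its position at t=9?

The first coordinate repeats the cycle [5, -4, -6, 4] with period 4; step 9 mod 4 = 1, giving -4.
The second coordinate changes by +2 each step, so at step 9 it is 9 + 9·(2) = 27.

(-4, 27)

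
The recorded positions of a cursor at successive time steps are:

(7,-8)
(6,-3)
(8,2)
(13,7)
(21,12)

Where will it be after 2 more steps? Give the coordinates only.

First differences are (-1,+5), (+2,+5), (+5,+5), (+8,+5); their common second difference is (+3,+0) (constant acceleration).
step 5: (21,12) + (+11,+5) → (32,17)
step 6: (32,17) + (+14,+5) → (46,22)

(46,22)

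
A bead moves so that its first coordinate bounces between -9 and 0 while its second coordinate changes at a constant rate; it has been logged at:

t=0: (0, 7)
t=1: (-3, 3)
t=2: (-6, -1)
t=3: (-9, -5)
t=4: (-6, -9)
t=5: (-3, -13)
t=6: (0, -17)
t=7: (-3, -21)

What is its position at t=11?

The first coordinate reflects between -9 and 0, moving 3 per step.
  step 8: -3 → -6
  step 9: -6 → -9
  step 10: -9 → -6
  step 11: -6 → -3
The second coordinate changes by -4 each step: at step 11 it is -37.

(-3, -37)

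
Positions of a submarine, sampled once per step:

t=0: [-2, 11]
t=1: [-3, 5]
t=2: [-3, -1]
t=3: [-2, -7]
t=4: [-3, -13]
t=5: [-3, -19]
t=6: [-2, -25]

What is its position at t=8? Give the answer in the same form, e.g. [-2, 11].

[-3, -37]

First: cycles through -2, -3, -3 every 3 steps. Step 8 lands at position 2 of the cycle → -3.
Second: linear, -6 per step → -37 at step 8.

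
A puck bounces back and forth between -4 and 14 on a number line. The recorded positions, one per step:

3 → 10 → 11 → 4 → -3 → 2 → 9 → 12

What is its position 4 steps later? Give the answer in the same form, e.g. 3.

The value travels 7 per step and bounces off the walls at -4 and 14.
  step 8: 12 → 5
  step 9: 5 → -2
  step 10: -2 → 1
  step 11: 1 → 8

8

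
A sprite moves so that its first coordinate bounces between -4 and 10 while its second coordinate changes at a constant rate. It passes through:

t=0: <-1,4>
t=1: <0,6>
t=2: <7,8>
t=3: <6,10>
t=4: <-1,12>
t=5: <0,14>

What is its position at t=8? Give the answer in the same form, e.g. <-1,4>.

<-1,20>

The first coordinate travels 7 per step and bounces off the walls at -4 and 10.
  step 6: 0 → 7
  step 7: 7 → 6
  step 8: 6 → -1
The second coordinate changes by +2 each step: at step 8 it is 20.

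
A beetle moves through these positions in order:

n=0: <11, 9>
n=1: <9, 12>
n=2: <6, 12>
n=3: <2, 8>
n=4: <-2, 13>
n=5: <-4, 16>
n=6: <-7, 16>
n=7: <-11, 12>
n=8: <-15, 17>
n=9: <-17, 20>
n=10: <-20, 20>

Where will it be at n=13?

<-30, 24>

Differencing gives <-2, +3>, <-3, +0>, <-4, -4>, <-4, +5>, <-2, +3>, <-3, +0>, <-4, -4>, <-4, +5>, <-2, +3>, <-3, +0>. This is the pattern <-2, +3>, <-3, +0>, <-4, -4>, <-4, +5> repeated.
step 11: apply <-4, -4> → <-24, 16>
step 12: apply <-4, +5> → <-28, 21>
step 13: apply <-2, +3> → <-30, 24>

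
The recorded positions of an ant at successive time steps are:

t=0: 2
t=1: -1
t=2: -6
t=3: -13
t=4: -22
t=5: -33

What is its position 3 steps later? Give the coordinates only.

First differences are -3, -5, -7, -9, -11; their common second difference is -2 (constant acceleration).
step 6: -33 − 13 → -46
step 7: -46 − 15 → -61
step 8: -61 − 17 → -78

-78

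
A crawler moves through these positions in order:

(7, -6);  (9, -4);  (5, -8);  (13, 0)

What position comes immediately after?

Consecutive displacements (+2, +2), (-4, -4), (+8, +8) scale by a factor of -2 each step.
step 4: (13, 0) + (-16, -16) → (-3, -16)

(-3, -16)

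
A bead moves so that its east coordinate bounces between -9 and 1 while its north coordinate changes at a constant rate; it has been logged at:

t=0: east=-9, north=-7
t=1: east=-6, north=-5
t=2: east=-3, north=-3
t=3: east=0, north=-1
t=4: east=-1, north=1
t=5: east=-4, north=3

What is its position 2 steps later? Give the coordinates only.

east=-8, north=7

The east coordinate reflects between -9 and 1, moving 3 per step.
  step 6: -4 → -7
  step 7: -7 → -8
The north coordinate changes by +2 each step: at step 7 it is 7.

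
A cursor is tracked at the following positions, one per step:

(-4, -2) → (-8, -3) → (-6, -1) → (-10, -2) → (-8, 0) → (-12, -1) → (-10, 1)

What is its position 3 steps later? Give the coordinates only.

The moves between consecutive positions are (-4, -1), (+2, +2), (-4, -1), (+2, +2), (-4, -1), (+2, +2); they repeat the 2-cycle [(-4, -1), (+2, +2)].
step 7: apply (-4, -1) → (-14, 0)
step 8: apply (+2, +2) → (-12, 2)
step 9: apply (-4, -1) → (-16, 1)

(-16, 1)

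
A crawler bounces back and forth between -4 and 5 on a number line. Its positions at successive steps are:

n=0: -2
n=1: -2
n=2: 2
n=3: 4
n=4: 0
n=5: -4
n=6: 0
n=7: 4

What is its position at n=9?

The value reflects between -4 and 5, moving 4 per step.
  step 8: 4 → 2
  step 9: 2 → -2

-2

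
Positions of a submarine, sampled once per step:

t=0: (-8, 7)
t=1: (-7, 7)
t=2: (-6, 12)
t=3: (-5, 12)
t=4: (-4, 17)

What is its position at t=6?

Step-to-step displacements: (+1, +0), (+1, +5), (+1, +0), (+1, +5) — a repeating cycle of length 2.
step 5: apply (+1, +0) → (-3, 17)
step 6: apply (+1, +5) → (-2, 22)

(-2, 22)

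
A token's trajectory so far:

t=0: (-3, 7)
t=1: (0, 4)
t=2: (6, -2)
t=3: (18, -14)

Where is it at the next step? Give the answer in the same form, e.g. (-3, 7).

(42, -38)

The jumps are (+3, -3), (+6, -6), (+12, -12) — a geometric progression with ratio 2.
step 4: (18, -14) + (+24, -24) → (42, -38)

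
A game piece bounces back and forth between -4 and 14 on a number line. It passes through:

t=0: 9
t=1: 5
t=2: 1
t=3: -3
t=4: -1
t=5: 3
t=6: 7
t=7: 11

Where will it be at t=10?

5

The value reflects between -4 and 14, moving 4 per step.
  step 8: 11 → 13
  step 9: 13 → 9
  step 10: 9 → 5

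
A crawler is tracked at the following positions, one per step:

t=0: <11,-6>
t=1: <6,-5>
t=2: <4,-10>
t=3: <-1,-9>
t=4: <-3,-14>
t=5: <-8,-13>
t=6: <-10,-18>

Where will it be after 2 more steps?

The moves between consecutive positions are <-5,+1>, <-2,-5>, <-5,+1>, <-2,-5>, <-5,+1>, <-2,-5>; they repeat the 2-cycle [<-5,+1>, <-2,-5>].
step 7: apply <-5,+1> → <-15,-17>
step 8: apply <-2,-5> → <-17,-22>

<-17,-22>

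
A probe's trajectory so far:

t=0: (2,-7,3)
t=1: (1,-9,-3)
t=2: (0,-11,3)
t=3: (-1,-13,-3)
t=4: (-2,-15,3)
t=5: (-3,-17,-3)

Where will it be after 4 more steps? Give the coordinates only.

(-7,-25,-3)

First: linear, -1 per step → -7 at step 9.
Second: linear, -2 per step → -25 at step 9.
Third: cycles through 3, -3 every 2 steps. Step 9 lands at position 1 of the cycle → -3.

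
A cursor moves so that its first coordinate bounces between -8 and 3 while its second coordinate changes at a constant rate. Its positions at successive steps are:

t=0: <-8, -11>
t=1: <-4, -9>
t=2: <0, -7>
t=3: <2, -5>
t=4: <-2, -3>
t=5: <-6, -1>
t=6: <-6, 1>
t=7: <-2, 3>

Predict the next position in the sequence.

<2, 5>

The first coordinate reflects between -8 and 3, moving 4 per step.
  step 8: -2 → 2
The second coordinate changes by +2 each step: at step 8 it is 5.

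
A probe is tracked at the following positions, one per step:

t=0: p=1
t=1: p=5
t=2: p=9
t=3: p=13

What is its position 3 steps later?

p=25

Each step adds +4 to the position.
step 4: 13 + 4 → p=17
step 5: 17 + 4 → p=21
step 6: 21 + 4 → p=25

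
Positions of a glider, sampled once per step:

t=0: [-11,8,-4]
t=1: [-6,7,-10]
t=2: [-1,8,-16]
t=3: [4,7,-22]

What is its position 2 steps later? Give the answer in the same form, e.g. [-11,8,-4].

[14,7,-34]

First: linear, +5 per step → 14 at step 5.
Second: cycles through 8, 7 every 2 steps. Step 5 lands at position 1 of the cycle → 7.
Third: linear, -6 per step → -34 at step 5.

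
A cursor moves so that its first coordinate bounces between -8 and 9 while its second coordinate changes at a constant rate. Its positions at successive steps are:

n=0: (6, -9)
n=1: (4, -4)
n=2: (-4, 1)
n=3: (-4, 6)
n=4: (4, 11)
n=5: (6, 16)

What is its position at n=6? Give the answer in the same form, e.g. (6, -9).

(-2, 21)

The first coordinate reflects between -8 and 9, moving 8 per step.
  step 6: 6 → -2
The second coordinate changes by +5 each step: at step 6 it is 21.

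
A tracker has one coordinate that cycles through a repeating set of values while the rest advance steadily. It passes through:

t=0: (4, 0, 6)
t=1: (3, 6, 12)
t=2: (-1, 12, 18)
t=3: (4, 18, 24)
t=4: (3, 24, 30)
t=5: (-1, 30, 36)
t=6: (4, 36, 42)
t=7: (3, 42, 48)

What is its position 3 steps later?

(3, 60, 66)

The first coordinate repeats the cycle [4, 3, -1] with period 3; step 10 mod 3 = 1, giving 3.
The second coordinate changes by +6 each step, so at step 10 it is 0 + 10·(6) = 60.
The third coordinate changes by +6 each step, so at step 10 it is 6 + 10·(6) = 66.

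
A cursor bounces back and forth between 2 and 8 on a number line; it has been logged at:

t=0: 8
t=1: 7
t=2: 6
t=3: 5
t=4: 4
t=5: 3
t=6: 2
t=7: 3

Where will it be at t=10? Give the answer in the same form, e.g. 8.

6

The value travels 1 per step and bounces off the walls at 2 and 8.
  step 8: 3 → 4
  step 9: 4 → 5
  step 10: 5 → 6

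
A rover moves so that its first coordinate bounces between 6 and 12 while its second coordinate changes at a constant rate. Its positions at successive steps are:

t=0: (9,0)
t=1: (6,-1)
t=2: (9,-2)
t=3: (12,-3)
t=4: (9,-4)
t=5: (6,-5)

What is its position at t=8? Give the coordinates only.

The first coordinate reflects between 6 and 12, moving 3 per step.
  step 6: 6 → 9
  step 7: 9 → 12
  step 8: 12 → 9
The second coordinate changes by -1 each step: at step 8 it is -8.

(9,-8)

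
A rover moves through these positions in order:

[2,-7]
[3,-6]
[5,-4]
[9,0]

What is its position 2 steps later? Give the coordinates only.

Consecutive displacements [+1,+1], [+2,+2], [+4,+4] scale by a factor of 2 each step.
step 4: [9,0] + [+8,+8] → [17,8]
step 5: [17,8] + [+16,+16] → [33,24]

[33,24]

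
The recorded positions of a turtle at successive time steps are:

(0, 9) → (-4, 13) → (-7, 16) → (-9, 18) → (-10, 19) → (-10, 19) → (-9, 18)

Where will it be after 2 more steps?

First differences are (-4, +4), (-3, +3), (-2, +2), (-1, +1), (+0, +0), (+1, -1); their common second difference is (+1, -1) (constant acceleration).
step 7: (-9, 18) + (+2, -2) → (-7, 16)
step 8: (-7, 16) + (+3, -3) → (-4, 13)

(-4, 13)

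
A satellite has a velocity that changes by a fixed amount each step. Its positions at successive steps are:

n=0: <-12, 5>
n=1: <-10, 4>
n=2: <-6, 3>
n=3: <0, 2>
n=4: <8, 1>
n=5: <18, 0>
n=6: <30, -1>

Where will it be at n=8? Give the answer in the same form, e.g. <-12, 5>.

First differences are <+2, -1>, <+4, -1>, <+6, -1>, <+8, -1>, <+10, -1>, <+12, -1>; their common second difference is <+2, +0> (constant acceleration).
step 7: <30, -1> + <+14, -1> → <44, -2>
step 8: <44, -2> + <+16, -1> → <60, -3>

<60, -3>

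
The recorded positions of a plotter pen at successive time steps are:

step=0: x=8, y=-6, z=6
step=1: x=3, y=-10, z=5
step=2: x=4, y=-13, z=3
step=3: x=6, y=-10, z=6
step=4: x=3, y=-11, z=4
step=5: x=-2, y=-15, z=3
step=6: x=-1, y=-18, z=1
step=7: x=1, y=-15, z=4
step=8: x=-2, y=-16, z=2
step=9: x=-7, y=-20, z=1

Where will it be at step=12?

The moves between consecutive positions are (-5, -4, -1), (+1, -3, -2), (+2, +3, +3), (-3, -1, -2), (-5, -4, -1), (+1, -3, -2), (+2, +3, +3), (-3, -1, -2), (-5, -4, -1); they repeat the 4-cycle [(-5, -4, -1), (+1, -3, -2), (+2, +3, +3), (-3, -1, -2)].
step 10: apply (+1, -3, -2) → x=-6, y=-23, z=-1
step 11: apply (+2, +3, +3) → x=-4, y=-20, z=2
step 12: apply (-3, -1, -2) → x=-7, y=-21, z=0

x=-7, y=-21, z=0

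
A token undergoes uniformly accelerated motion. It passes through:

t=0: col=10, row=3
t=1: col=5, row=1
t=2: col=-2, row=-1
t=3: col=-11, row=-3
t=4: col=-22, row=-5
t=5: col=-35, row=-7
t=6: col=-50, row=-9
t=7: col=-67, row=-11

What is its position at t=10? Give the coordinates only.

First differences are (-5,-2), (-7,-2), (-9,-2), (-11,-2), (-13,-2), (-15,-2), (-17,-2); their common second difference is (-2,+0) (constant acceleration).
step 8: col=-67, row=-11 + (-19,-2) → col=-86, row=-13
step 9: col=-86, row=-13 + (-21,-2) → col=-107, row=-15
step 10: col=-107, row=-15 + (-23,-2) → col=-130, row=-17

col=-130, row=-17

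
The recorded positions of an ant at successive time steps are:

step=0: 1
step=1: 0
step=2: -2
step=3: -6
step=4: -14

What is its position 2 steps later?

-62

Consecutive displacements -1, -2, -4, -8 scale by a factor of 2 each step.
step 5: -14 − 16 → -30
step 6: -30 − 32 → -62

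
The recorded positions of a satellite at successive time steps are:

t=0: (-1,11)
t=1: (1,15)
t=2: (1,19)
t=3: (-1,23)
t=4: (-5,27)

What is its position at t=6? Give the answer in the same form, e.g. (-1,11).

(-19,35)

Successive displacements: (+2,+4), (+0,+4), (-2,+4), (-4,+4) — each changes by (-2,+0).
step 5: (-5,27) + (-6,+4) → (-11,31)
step 6: (-11,31) + (-8,+4) → (-19,35)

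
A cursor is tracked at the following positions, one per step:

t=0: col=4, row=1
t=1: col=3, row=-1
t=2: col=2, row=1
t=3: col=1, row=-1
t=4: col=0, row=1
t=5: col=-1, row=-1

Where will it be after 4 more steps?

col=-5, row=-1

Col: linear, -1 per step → -5 at step 9.
Row: cycles through 1, -1 every 2 steps. Step 9 lands at position 1 of the cycle → -1.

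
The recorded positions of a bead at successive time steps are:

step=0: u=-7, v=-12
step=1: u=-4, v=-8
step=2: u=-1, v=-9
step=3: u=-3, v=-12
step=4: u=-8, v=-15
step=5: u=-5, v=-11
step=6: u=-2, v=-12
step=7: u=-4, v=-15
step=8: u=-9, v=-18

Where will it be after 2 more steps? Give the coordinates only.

Differencing gives (+3,+4), (+3,-1), (-2,-3), (-5,-3), (+3,+4), (+3,-1), (-2,-3), (-5,-3). This is the pattern (+3,+4), (+3,-1), (-2,-3), (-5,-3) repeated.
step 9: apply (+3,+4) → u=-6, v=-14
step 10: apply (+3,-1) → u=-3, v=-15

u=-3, v=-15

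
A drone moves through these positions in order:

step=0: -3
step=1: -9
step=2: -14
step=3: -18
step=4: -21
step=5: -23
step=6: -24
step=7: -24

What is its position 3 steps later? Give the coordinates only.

-18

First differences are -6, -5, -4, -3, -2, -1, +0; their common second difference is +1 (constant acceleration).
step 8: -24 + 1 → -23
step 9: -23 + 2 → -21
step 10: -21 + 3 → -18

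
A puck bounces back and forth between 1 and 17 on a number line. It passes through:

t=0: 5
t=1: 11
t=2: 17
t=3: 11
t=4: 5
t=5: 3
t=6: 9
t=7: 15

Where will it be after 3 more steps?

1

The value reflects between 1 and 17, moving 6 per step.
  step 8: 15 → 13
  step 9: 13 → 7
  step 10: 7 → 1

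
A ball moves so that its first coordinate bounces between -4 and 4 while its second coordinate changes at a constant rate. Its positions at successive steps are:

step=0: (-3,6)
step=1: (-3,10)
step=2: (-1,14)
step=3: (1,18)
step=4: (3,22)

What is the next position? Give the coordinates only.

(3,26)

The first coordinate reflects between -4 and 4, moving 2 per step.
  step 5: 3 → 3
The second coordinate changes by +4 each step: at step 5 it is 26.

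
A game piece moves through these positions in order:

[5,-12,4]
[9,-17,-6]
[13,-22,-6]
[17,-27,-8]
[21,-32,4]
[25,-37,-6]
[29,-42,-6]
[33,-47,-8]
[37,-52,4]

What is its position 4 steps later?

First: linear, +4 per step → 53 at step 12.
Second: linear, -5 per step → -72 at step 12.
Third: cycles through 4, -6, -6, -8 every 4 steps. Step 12 lands at position 0 of the cycle → 4.

[53,-72,4]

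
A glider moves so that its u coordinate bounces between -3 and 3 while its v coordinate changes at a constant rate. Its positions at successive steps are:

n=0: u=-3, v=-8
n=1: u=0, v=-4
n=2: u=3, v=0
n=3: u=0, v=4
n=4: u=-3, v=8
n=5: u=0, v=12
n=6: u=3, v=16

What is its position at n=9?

The u coordinate travels 3 per step and bounces off the walls at -3 and 3.
  step 7: 3 → 0
  step 8: 0 → -3
  step 9: -3 → 0
The v coordinate changes by +4 each step: at step 9 it is 28.

u=0, v=28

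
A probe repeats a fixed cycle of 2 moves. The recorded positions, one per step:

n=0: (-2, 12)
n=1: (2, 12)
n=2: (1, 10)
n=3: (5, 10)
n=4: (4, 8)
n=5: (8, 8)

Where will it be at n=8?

(10, 4)

The moves between consecutive positions are (+4, +0), (-1, -2), (+4, +0), (-1, -2), (+4, +0); they repeat the 2-cycle [(+4, +0), (-1, -2)].
step 6: apply (-1, -2) → (7, 6)
step 7: apply (+4, +0) → (11, 6)
step 8: apply (-1, -2) → (10, 4)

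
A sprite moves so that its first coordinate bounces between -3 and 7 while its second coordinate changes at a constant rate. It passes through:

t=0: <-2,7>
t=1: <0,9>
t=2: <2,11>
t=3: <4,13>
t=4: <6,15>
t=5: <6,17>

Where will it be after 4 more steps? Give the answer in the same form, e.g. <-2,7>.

<-2,25>

The first coordinate travels 2 per step and bounces off the walls at -3 and 7.
  step 6: 6 → 4
  step 7: 4 → 2
  step 8: 2 → 0
  step 9: 0 → -2
The second coordinate changes by +2 each step: at step 9 it is 25.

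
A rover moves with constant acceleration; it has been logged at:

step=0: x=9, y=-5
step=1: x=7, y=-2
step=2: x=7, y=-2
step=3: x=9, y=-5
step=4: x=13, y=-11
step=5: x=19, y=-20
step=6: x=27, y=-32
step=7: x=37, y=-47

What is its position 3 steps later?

x=79, y=-110

Successive displacements: (-2,+3), (+0,+0), (+2,-3), (+4,-6), (+6,-9), (+8,-12), (+10,-15) — each changes by (+2,-3).
step 8: x=37, y=-47 + (+12,-18) → x=49, y=-65
step 9: x=49, y=-65 + (+14,-21) → x=63, y=-86
step 10: x=63, y=-86 + (+16,-24) → x=79, y=-110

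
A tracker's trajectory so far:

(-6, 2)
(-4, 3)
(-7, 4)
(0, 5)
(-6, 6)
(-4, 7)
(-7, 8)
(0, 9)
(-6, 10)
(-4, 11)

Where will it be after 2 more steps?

(0, 13)

First: cycles through -6, -4, -7, 0 every 4 steps. Step 11 lands at position 3 of the cycle → 0.
Second: linear, +1 per step → 13 at step 11.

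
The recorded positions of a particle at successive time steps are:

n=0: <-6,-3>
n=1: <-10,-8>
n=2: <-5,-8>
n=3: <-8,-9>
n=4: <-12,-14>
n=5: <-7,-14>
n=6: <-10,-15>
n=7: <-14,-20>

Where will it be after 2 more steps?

<-12,-21>

Step-to-step displacements: <-4,-5>, <+5,+0>, <-3,-1>, <-4,-5>, <+5,+0>, <-3,-1>, <-4,-5> — a repeating cycle of length 3.
step 8: apply <+5,+0> → <-9,-20>
step 9: apply <-3,-1> → <-12,-21>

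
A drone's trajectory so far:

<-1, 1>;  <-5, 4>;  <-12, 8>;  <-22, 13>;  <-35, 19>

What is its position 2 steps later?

<-70, 34>

Successive displacements: <-4, +3>, <-7, +4>, <-10, +5>, <-13, +6> — each changes by <-3, +1>.
step 5: <-35, 19> + <-16, +7> → <-51, 26>
step 6: <-51, 26> + <-19, +8> → <-70, 34>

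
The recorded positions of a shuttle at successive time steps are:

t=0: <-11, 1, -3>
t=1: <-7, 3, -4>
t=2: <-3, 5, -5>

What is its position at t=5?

<9, 11, -8>

The position changes by <+4, +2, -1> every step.
step 3: <-3, 5, -5> + <+4, +2, -1> → <1, 7, -6>
step 4: <1, 7, -6> + <+4, +2, -1> → <5, 9, -7>
step 5: <5, 9, -7> + <+4, +2, -1> → <9, 11, -8>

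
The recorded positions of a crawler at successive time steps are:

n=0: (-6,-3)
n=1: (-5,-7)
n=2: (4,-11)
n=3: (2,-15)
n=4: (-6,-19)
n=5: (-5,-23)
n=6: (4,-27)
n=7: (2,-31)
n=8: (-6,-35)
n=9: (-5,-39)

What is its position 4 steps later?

(-5,-55)

The first coordinate repeats the cycle [-6, -5, 4, 2] with period 4; step 13 mod 4 = 1, giving -5.
The second coordinate changes by -4 each step, so at step 13 it is -3 + 13·(-4) = -55.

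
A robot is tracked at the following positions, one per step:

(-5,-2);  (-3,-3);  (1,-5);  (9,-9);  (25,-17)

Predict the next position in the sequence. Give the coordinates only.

The jumps are (+2,-1), (+4,-2), (+8,-4), (+16,-8) — a geometric progression with ratio 2.
step 5: (25,-17) + (+32,-16) → (57,-33)

(57,-33)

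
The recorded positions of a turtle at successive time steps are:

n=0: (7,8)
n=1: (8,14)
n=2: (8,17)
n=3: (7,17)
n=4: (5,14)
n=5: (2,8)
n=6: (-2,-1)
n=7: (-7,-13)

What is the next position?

(-13,-28)

First differences are (+1,+6), (+0,+3), (-1,+0), (-2,-3), (-3,-6), (-4,-9), (-5,-12); their common second difference is (-1,-3) (constant acceleration).
step 8: (-7,-13) + (-6,-15) → (-13,-28)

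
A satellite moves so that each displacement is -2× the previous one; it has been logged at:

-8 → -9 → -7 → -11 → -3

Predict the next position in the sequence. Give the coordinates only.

Consecutive displacements -1, +2, -4, +8 scale by a factor of -2 each step.
step 5: -3 − 16 → -19

-19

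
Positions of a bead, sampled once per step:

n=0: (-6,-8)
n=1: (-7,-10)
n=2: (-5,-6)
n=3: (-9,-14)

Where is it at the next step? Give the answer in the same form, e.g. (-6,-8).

Consecutive displacements (-1,-2), (+2,+4), (-4,-8) scale by a factor of -2 each step.
step 4: (-9,-14) + (+8,+16) → (-1,2)

(-1,2)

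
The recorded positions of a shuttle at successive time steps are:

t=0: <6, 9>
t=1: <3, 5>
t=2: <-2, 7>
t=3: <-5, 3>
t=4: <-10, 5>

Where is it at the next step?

<-13, 1>

The moves between consecutive positions are <-3, -4>, <-5, +2>, <-3, -4>, <-5, +2>; they repeat the 2-cycle [<-3, -4>, <-5, +2>].
step 5: apply <-3, -4> → <-13, 1>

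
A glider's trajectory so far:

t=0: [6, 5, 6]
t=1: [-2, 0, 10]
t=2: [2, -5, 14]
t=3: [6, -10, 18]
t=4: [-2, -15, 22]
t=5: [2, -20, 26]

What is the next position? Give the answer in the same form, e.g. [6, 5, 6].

First: cycles through 6, -2, 2 every 3 steps. Step 6 lands at position 0 of the cycle → 6.
Second: linear, -5 per step → -25 at step 6.
Third: linear, +4 per step → 30 at step 6.

[6, -25, 30]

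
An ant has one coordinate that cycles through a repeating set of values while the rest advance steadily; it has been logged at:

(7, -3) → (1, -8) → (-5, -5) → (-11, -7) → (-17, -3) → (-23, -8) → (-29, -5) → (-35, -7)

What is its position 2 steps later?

The first coordinate changes by -6 each step, so at step 9 it is 7 + 9·(-6) = -47.
The second coordinate repeats the cycle [-3, -8, -5, -7] with period 4; step 9 mod 4 = 1, giving -8.

(-47, -8)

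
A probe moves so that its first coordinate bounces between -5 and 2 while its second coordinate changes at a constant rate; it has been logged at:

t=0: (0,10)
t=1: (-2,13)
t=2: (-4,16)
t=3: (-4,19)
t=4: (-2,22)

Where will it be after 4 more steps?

The first coordinate reflects between -5 and 2, moving 2 per step.
  step 5: -2 → 0
  step 6: 0 → 2
  step 7: 2 → 0
  step 8: 0 → -2
The second coordinate changes by +3 each step: at step 8 it is 34.

(-2,34)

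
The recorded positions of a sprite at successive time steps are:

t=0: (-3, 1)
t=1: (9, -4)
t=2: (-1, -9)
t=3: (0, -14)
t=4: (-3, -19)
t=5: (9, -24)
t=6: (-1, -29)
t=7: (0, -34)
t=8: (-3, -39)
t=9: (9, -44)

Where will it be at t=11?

(0, -54)

The first coordinate repeats the cycle [-3, 9, -1, 0] with period 4; step 11 mod 4 = 3, giving 0.
The second coordinate changes by -5 each step, so at step 11 it is 1 + 11·(-5) = -54.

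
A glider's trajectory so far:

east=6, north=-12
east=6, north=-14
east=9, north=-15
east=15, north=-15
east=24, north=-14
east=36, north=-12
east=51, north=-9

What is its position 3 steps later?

Successive displacements: (+0,-2), (+3,-1), (+6,+0), (+9,+1), (+12,+2), (+15,+3) — each changes by (+3,+1).
step 7: east=51, north=-9 + (+18,+4) → east=69, north=-5
step 8: east=69, north=-5 + (+21,+5) → east=90, north=0
step 9: east=90, north=0 + (+24,+6) → east=114, north=6

east=114, north=6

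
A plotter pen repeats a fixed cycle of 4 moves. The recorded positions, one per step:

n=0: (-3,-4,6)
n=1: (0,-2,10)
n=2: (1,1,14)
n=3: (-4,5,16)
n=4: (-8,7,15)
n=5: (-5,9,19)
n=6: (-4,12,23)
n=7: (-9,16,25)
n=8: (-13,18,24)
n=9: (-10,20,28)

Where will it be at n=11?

(-14,27,34)

Differencing gives (+3,+2,+4), (+1,+3,+4), (-5,+4,+2), (-4,+2,-1), (+3,+2,+4), (+1,+3,+4), (-5,+4,+2), (-4,+2,-1), (+3,+2,+4). This is the pattern (+3,+2,+4), (+1,+3,+4), (-5,+4,+2), (-4,+2,-1) repeated.
step 10: apply (+1,+3,+4) → (-9,23,32)
step 11: apply (-5,+4,+2) → (-14,27,34)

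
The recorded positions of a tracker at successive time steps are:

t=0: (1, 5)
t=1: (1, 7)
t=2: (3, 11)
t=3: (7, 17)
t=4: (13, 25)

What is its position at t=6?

First differences are (+0, +2), (+2, +4), (+4, +6), (+6, +8); their common second difference is (+2, +2) (constant acceleration).
step 5: (13, 25) + (+8, +10) → (21, 35)
step 6: (21, 35) + (+10, +12) → (31, 47)

(31, 47)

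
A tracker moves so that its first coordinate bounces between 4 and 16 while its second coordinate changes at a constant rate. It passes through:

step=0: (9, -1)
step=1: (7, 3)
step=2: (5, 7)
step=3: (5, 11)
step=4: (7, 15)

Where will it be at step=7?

The first coordinate travels 2 per step and bounces off the walls at 4 and 16.
  step 5: 7 → 9
  step 6: 9 → 11
  step 7: 11 → 13
The second coordinate changes by +4 each step: at step 7 it is 27.

(13, 27)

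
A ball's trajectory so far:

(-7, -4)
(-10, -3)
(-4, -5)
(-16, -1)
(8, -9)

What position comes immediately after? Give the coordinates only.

(-40, 7)

Consecutive displacements (-3, +1), (+6, -2), (-12, +4), (+24, -8) scale by a factor of -2 each step.
step 5: (8, -9) + (-48, +16) → (-40, 7)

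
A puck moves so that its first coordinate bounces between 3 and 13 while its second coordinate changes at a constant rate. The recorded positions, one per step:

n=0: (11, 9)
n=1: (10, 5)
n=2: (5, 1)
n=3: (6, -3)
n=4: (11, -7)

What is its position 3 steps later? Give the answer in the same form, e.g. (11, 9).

The first coordinate travels 5 per step and bounces off the walls at 3 and 13.
  step 5: 11 → 10
  step 6: 10 → 5
  step 7: 5 → 6
The second coordinate changes by -4 each step: at step 7 it is -19.

(6, -19)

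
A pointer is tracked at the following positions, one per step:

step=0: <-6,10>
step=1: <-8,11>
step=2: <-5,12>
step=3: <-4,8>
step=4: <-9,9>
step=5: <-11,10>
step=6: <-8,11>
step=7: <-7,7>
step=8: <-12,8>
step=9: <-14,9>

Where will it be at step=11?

Differencing gives <-2,+1>, <+3,+1>, <+1,-4>, <-5,+1>, <-2,+1>, <+3,+1>, <+1,-4>, <-5,+1>, <-2,+1>. This is the pattern <-2,+1>, <+3,+1>, <+1,-4>, <-5,+1> repeated.
step 10: apply <+3,+1> → <-11,10>
step 11: apply <+1,-4> → <-10,6>

<-10,6>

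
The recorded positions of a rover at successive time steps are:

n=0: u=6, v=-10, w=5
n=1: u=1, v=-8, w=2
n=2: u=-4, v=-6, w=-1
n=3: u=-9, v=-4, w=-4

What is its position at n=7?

u=-29, v=4, w=-16

Constant displacement of (-5, +2, -3) per step.
step 4: u=-9, v=-4, w=-4 + (-5, +2, -3) → u=-14, v=-2, w=-7
step 5: u=-14, v=-2, w=-7 + (-5, +2, -3) → u=-19, v=0, w=-10
step 6: u=-19, v=0, w=-10 + (-5, +2, -3) → u=-24, v=2, w=-13
step 7: u=-24, v=2, w=-13 + (-5, +2, -3) → u=-29, v=4, w=-16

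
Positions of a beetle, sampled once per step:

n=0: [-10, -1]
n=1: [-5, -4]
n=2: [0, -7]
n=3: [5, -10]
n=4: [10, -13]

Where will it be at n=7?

[25, -22]

The position changes by [+5, -3] every step.
step 5: [10, -13] + [+5, -3] → [15, -16]
step 6: [15, -16] + [+5, -3] → [20, -19]
step 7: [20, -19] + [+5, -3] → [25, -22]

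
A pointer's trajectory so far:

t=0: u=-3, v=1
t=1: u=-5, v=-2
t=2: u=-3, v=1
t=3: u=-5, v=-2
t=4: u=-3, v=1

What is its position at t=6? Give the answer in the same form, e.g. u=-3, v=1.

u=-3, v=1

Step-to-step displacements: (-2,-3), (+2,+3), (-2,-3), (+2,+3); each is -1× the previous.
step 5: u=-3, v=1 + (-2,-3) → u=-5, v=-2
step 6: u=-5, v=-2 + (+2,+3) → u=-3, v=1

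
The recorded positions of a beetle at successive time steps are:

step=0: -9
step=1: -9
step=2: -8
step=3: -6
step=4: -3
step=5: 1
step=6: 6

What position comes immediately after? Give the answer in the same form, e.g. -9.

Successive displacements: +0, +1, +2, +3, +4, +5 — each changes by +1.
step 7: 6 + 6 → 12

12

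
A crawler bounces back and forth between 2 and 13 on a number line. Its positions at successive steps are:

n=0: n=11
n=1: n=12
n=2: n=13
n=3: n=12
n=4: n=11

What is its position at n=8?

n=7

The value travels 1 per step and bounces off the walls at 2 and 13.
  step 5: 11 → 10
  step 6: 10 → 9
  step 7: 9 → 8
  step 8: 8 → 7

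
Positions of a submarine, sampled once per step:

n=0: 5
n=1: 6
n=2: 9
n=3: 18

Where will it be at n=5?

Consecutive displacements +1, +3, +9 scale by a factor of 3 each step.
step 4: 18 + 27 → 45
step 5: 45 + 81 → 126

126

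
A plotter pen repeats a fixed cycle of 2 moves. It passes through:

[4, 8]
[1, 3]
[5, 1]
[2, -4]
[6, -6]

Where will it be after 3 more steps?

[4, -18]

Step-to-step displacements: [-3, -5], [+4, -2], [-3, -5], [+4, -2] — a repeating cycle of length 2.
step 5: apply [-3, -5] → [3, -11]
step 6: apply [+4, -2] → [7, -13]
step 7: apply [-3, -5] → [4, -18]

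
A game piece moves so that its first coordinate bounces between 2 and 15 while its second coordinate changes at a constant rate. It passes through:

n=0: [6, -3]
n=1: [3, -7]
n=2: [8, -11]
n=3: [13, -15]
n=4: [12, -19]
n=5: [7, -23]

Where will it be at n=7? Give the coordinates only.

The first coordinate reflects between 2 and 15, moving 5 per step.
  step 6: 7 → 2
  step 7: 2 → 7
The second coordinate changes by -4 each step: at step 7 it is -31.

[7, -31]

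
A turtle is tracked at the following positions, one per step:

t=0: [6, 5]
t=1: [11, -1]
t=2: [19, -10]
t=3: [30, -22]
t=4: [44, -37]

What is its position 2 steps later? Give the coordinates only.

[81, -76]

Taking differences between consecutive positions: [+5, -6], [+8, -9], [+11, -12], [+14, -15]. These grow by [+3, -3] each step.
step 5: [44, -37] + [+17, -18] → [61, -55]
step 6: [61, -55] + [+20, -21] → [81, -76]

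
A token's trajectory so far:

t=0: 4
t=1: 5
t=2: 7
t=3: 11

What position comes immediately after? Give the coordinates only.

19

Consecutive displacements +1, +2, +4 scale by a factor of 2 each step.
step 4: 11 + 8 → 19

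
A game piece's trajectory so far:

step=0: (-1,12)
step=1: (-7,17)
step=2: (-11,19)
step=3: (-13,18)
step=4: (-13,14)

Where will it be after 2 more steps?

(-7,-3)

Taking differences between consecutive positions: (-6,+5), (-4,+2), (-2,-1), (+0,-4). These grow by (+2,-3) each step.
step 5: (-13,14) + (+2,-7) → (-11,7)
step 6: (-11,7) + (+4,-10) → (-7,-3)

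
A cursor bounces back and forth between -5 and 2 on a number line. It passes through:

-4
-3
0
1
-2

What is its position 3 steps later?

1

The value travels 3 per step and bounces off the walls at -5 and 2.
  step 5: -2 → -5
  step 6: -5 → -2
  step 7: -2 → 1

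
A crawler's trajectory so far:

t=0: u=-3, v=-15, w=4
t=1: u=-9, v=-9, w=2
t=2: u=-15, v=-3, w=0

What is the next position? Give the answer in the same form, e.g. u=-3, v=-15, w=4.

Each step adds (-6,+6,-2) to the position.
step 3: u=-15, v=-3, w=0 + (-6,+6,-2) → u=-21, v=3, w=-2

u=-21, v=3, w=-2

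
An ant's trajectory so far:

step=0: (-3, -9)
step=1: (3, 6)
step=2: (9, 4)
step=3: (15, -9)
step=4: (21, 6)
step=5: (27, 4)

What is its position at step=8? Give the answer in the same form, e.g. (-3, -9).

(45, 4)

First: linear, +6 per step → 45 at step 8.
Second: cycles through -9, 6, 4 every 3 steps. Step 8 lands at position 2 of the cycle → 4.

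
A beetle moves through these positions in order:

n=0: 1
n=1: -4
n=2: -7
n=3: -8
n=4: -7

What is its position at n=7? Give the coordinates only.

8

Taking differences between consecutive positions: -5, -3, -1, +1. These grow by +2 each step.
step 5: -7 + 3 → -4
step 6: -4 + 5 → 1
step 7: 1 + 7 → 8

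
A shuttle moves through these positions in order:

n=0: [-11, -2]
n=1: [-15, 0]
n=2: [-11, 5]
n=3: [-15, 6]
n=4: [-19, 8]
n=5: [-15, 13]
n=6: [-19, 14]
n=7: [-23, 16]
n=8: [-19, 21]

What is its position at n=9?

[-23, 22]

Step-to-step displacements: [-4, +2], [+4, +5], [-4, +1], [-4, +2], [+4, +5], [-4, +1], [-4, +2], [+4, +5] — a repeating cycle of length 3.
step 9: apply [-4, +1] → [-23, 22]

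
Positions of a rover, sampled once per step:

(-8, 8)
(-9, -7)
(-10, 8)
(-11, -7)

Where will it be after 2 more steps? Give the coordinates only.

The first coordinate changes by -1 each step, so at step 5 it is -8 + 5·(-1) = -13.
The second coordinate repeats the cycle [8, -7] with period 2; step 5 mod 2 = 1, giving -7.

(-13, -7)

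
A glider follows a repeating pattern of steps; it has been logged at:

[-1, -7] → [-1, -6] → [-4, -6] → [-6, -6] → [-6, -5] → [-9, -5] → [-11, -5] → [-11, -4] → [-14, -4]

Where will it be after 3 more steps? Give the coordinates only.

Differencing gives [+0, +1], [-3, +0], [-2, +0], [+0, +1], [-3, +0], [-2, +0], [+0, +1], [-3, +0]. This is the pattern [+0, +1], [-3, +0], [-2, +0] repeated.
step 9: apply [-2, +0] → [-16, -4]
step 10: apply [+0, +1] → [-16, -3]
step 11: apply [-3, +0] → [-19, -3]

[-19, -3]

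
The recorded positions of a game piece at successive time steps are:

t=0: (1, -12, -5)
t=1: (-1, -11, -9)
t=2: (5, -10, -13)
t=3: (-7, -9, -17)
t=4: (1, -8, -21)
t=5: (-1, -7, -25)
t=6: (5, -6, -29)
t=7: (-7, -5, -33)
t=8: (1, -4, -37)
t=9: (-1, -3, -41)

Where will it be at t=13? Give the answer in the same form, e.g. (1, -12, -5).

(-1, 1, -57)

The first coordinate repeats the cycle [1, -1, 5, -7] with period 4; step 13 mod 4 = 1, giving -1.
The second coordinate changes by +1 each step, so at step 13 it is -12 + 13·(1) = 1.
The third coordinate changes by -4 each step, so at step 13 it is -5 + 13·(-4) = -57.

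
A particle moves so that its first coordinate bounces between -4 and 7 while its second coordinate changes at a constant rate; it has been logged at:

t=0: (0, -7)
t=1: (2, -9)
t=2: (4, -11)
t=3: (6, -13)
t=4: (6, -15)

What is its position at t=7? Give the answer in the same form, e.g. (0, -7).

(0, -21)

The first coordinate reflects between -4 and 7, moving 2 per step.
  step 5: 6 → 4
  step 6: 4 → 2
  step 7: 2 → 0
The second coordinate changes by -2 each step: at step 7 it is -21.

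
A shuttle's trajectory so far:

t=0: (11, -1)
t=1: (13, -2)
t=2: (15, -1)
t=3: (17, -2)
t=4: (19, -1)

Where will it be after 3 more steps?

First: linear, +2 per step → 25 at step 7.
Second: cycles through -1, -2 every 2 steps. Step 7 lands at position 1 of the cycle → -2.

(25, -2)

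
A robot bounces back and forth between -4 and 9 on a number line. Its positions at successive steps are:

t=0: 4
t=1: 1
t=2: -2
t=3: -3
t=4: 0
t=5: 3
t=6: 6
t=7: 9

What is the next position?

The value reflects between -4 and 9, moving 3 per step.
  step 8: 9 → 6

6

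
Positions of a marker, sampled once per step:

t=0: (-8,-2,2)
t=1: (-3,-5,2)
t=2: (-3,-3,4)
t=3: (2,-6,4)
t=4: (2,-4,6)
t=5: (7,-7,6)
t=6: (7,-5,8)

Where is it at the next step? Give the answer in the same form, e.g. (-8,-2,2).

(12,-8,8)

The moves between consecutive positions are (+5,-3,+0), (+0,+2,+2), (+5,-3,+0), (+0,+2,+2), (+5,-3,+0), (+0,+2,+2); they repeat the 2-cycle [(+5,-3,+0), (+0,+2,+2)].
step 7: apply (+5,-3,+0) → (12,-8,8)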